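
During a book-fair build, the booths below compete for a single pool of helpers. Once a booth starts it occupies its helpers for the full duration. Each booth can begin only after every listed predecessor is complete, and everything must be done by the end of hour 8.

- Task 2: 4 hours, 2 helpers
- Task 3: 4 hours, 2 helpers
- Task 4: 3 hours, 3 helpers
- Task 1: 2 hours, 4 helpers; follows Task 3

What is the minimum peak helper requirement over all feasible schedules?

Early-start (Task 2@1, Task 3@1, Task 4@1, Task 1@5) gives peak 7: h1:7  h2:7  h3:7  h4:4  h5:4  h6:4  h7:0  h8:0.
Shift Task 2→4.
Schedule Task 2@4, Task 3@1, Task 4@1, Task 1@5: h1:5  h2:5  h3:5  h4:4  h5:6  h6:6  h7:2  h8:0 — peak 6.

6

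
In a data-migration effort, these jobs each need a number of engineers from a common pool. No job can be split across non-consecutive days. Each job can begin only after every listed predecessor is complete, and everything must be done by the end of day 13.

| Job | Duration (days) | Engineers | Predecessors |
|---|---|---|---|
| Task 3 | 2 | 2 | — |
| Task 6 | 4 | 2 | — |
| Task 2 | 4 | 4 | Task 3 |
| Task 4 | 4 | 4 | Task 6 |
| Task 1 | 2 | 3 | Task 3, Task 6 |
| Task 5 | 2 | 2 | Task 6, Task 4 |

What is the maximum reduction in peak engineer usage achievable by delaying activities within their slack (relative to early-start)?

Early-start peak: d1:4  d2:4  d3:6  d4:6  d5:11  d6:11  d7:4  d8:4  d9:2  d10:2  d11:0  d12:0  d13:0 ⇒ 11.
Leveled (Task 3@1, Task 6@1, Task 2@3, Task 4@7, Task 1@11, Task 5@11): d1:4  d2:4  d3:6  d4:6  d5:4  d6:4  d7:4  d8:4  d9:4  d10:4  d11:5  d12:5  d13:0 ⇒ 6.
Reduction 11 − 6 = 5.

5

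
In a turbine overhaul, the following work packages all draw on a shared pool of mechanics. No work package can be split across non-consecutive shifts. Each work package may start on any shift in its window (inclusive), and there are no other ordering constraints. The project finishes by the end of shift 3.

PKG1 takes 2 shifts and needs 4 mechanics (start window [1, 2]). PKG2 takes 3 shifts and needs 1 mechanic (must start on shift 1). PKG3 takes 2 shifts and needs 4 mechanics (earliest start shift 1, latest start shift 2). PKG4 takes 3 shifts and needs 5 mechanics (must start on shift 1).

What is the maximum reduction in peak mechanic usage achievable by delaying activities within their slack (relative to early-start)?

0

Early-start peak: s1:14  s2:14  s3:6 ⇒ 14.
Leveled (PKG1@1, PKG2@1, PKG3@1, PKG4@1): s1:14  s2:14  s3:6 ⇒ 14.
Reduction 14 − 14 = 0.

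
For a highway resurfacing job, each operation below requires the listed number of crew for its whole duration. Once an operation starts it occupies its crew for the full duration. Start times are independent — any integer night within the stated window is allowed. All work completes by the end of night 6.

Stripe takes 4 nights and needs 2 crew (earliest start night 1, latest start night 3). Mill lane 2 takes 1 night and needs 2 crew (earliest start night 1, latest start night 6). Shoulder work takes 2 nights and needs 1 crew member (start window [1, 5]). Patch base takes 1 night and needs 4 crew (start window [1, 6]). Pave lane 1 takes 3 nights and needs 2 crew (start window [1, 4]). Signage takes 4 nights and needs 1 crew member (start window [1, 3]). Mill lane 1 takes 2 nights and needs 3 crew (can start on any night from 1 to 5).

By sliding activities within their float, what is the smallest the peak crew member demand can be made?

6

Early-start (Stripe@1, Mill lane 2@1, Shoulder work@1, Patch base@1, Pave lane 1@1, Signage@1, Mill lane 1@1) gives peak 15: n1:15  n2:9  n3:5  n4:3  n5:0  n6:0.
Shift Shoulder work→2, Patch base→6, Signage→2, Mill lane 1→4.
Schedule Stripe@1, Mill lane 2@1, Shoulder work@2, Patch base@6, Pave lane 1@1, Signage@2, Mill lane 1@4: n1:6  n2:6  n3:6  n4:6  n5:4  n6:4 — peak 6.
Total crew member-nights = 32 over 6 nights ⇒ peak ≥ ⌈32/6⌉ = 6, so 6 is optimal.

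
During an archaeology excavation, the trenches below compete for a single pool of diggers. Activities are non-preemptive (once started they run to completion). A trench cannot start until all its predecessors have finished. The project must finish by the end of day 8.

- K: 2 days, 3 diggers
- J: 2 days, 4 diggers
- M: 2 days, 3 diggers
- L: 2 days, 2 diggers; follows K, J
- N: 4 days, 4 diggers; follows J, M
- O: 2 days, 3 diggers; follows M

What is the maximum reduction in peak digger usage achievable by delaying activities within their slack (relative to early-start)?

3

Early-start peak: d1:10  d2:10  d3:9  d4:9  d5:4  d6:4  d7:0  d8:0 ⇒ 10.
Leveled (K@1, J@1, M@3, L@3, N@5, O@5): d1:7  d2:7  d3:5  d4:5  d5:7  d6:7  d7:4  d8:4 ⇒ 7.
Reduction 10 − 7 = 3.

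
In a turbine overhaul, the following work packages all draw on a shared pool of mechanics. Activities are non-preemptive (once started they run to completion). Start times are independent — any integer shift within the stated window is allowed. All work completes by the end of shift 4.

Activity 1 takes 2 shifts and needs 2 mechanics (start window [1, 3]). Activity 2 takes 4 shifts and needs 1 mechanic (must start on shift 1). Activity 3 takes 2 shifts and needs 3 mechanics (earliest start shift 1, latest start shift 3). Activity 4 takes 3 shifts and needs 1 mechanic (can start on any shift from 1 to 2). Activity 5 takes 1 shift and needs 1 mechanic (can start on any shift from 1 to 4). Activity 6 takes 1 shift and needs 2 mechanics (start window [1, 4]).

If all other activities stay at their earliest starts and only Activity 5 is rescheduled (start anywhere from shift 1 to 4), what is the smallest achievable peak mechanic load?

Activity 5@1: s1:10  s2:7  s3:2  s4:1 → peak 10
Activity 5@2: s1:9  s2:8  s3:2  s4:1 → peak 9
Activity 5@3: s1:9  s2:7  s3:3  s4:1 → peak 9
Activity 5@4: s1:9  s2:7  s3:2  s4:2 → peak 9
Best is Activity 5@2, peak 9.

9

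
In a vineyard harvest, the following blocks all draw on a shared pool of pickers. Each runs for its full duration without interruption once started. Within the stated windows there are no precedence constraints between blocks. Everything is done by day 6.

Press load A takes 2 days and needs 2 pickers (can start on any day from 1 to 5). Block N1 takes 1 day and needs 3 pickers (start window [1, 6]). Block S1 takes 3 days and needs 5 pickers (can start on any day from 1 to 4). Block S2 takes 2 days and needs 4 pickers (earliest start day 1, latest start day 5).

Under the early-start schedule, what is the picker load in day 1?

At early start, day 1 has: Press load A, Block N1, Block S1, Block S2.
Demand: 2 + 3 + 5 + 4 = 14.

14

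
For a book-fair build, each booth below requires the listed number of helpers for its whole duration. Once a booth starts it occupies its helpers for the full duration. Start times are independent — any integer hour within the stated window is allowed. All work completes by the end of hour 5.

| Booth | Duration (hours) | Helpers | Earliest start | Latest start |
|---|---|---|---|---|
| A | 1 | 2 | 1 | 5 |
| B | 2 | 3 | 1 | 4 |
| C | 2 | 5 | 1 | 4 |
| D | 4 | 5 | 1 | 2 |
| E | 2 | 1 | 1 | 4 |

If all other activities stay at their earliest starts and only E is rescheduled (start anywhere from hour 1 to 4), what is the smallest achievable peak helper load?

15

E@1: h1:16  h2:14  h3:5  h4:5  h5:0 → peak 16
E@2: h1:15  h2:14  h3:6  h4:5  h5:0 → peak 15
E@3: h1:15  h2:13  h3:6  h4:6  h5:0 → peak 15
E@4: h1:15  h2:13  h3:5  h4:6  h5:1 → peak 15
Best is E@2, peak 15.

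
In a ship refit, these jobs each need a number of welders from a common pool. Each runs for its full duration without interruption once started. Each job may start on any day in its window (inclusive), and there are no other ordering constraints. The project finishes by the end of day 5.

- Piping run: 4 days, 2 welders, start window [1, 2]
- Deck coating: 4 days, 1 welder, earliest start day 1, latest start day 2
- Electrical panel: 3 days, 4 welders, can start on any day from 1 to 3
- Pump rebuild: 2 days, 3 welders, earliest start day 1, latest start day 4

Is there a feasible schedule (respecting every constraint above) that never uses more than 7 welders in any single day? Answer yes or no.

Schedule Piping run@1, Deck coating@1, Electrical panel@1, Pump rebuild@4: d1:7  d2:7  d3:7  d4:6  d5:3 — peak 7 ≤ 7.

yes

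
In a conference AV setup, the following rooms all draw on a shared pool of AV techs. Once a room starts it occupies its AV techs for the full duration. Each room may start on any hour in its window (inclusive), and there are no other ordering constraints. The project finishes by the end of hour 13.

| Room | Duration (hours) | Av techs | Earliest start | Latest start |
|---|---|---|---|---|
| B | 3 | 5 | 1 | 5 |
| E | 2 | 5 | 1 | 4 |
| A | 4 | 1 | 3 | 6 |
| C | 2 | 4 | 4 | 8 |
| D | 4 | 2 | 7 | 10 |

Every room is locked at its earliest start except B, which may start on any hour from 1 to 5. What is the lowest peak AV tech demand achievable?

10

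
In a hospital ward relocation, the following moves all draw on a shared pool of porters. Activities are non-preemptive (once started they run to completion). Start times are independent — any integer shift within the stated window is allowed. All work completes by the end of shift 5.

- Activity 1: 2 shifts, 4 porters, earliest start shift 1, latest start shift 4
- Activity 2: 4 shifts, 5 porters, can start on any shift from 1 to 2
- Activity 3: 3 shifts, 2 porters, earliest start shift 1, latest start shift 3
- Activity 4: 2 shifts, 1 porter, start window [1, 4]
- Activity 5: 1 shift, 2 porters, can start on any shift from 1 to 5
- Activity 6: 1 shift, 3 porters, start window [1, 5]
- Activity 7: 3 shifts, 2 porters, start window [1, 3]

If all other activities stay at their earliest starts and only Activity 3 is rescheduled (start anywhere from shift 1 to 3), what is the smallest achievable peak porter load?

17

Activity 3@1: s1:19  s2:14  s3:9  s4:5  s5:0 → peak 19
Activity 3@2: s1:17  s2:14  s3:9  s4:7  s5:0 → peak 17
Activity 3@3: s1:17  s2:12  s3:9  s4:7  s5:2 → peak 17
Best is Activity 3@2, peak 17.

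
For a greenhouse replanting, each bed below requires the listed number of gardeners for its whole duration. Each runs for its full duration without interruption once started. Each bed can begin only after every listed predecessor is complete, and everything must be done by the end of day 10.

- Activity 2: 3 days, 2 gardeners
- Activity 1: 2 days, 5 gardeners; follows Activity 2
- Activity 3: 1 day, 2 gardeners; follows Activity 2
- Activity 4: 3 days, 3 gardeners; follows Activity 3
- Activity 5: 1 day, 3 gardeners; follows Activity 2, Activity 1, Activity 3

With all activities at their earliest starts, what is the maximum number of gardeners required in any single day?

Early-start schedule: Activity 2@1, Activity 1@4, Activity 3@4, Activity 4@5, Activity 5@6.
Load per day: day 1: 2, day 2: 2, day 3: 2, day 4: 7, day 5: 8, day 6: 6, day 7: 3, day 8: 0, day 9: 0, day 10: 0.
Peak is 8.

8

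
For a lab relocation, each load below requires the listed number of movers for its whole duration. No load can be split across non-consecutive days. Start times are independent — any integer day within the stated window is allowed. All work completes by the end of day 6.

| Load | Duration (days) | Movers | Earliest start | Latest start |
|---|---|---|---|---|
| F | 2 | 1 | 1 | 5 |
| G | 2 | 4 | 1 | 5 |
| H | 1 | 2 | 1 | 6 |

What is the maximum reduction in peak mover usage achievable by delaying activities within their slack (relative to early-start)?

3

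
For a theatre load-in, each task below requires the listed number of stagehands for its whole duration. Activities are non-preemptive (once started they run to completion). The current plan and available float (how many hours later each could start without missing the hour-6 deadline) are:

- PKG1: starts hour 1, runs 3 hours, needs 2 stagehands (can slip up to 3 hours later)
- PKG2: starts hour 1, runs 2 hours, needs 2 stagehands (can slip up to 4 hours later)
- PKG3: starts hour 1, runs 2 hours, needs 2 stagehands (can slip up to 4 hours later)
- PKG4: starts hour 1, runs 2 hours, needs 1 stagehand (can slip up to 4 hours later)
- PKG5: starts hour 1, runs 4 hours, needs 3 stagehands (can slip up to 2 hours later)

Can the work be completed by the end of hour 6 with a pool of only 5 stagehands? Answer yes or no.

yes

Schedule PKG1@1, PKG2@1, PKG3@4, PKG4@1, PKG5@3: h1:5  h2:5  h3:5  h4:5  h5:5  h6:3 — peak 5 ≤ 5.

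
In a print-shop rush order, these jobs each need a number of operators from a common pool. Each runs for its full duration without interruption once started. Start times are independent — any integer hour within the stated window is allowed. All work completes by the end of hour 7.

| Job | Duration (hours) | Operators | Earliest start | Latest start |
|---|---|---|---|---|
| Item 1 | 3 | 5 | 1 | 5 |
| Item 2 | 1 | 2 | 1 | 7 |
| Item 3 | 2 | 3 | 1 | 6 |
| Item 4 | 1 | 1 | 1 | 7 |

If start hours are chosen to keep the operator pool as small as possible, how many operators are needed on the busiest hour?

5

Early-start (Item 1@1, Item 2@1, Item 3@1, Item 4@1) gives peak 11: h1:11  h2:8  h3:5  h4:0  h5:0  h6:0  h7:0.
Shift Item 2→4, Item 3→4, Item 4→5.
Schedule Item 1@1, Item 2@4, Item 3@4, Item 4@5: h1:5  h2:5  h3:5  h4:5  h5:4  h6:0  h7:0 — peak 5.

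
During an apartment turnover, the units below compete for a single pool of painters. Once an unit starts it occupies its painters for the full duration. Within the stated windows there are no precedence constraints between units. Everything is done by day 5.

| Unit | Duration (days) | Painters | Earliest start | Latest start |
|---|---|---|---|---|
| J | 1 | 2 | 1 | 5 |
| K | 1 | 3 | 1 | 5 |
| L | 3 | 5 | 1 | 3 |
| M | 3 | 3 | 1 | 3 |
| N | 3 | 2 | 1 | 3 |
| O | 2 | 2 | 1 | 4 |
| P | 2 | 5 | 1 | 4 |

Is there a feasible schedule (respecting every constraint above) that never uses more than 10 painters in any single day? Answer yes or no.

Schedule J@1, K@2, L@1, M@3, N@1, O@4, P@4: d1:9  d2:10  d3:10  d4:10  d5:10 — peak 10 ≤ 10.

yes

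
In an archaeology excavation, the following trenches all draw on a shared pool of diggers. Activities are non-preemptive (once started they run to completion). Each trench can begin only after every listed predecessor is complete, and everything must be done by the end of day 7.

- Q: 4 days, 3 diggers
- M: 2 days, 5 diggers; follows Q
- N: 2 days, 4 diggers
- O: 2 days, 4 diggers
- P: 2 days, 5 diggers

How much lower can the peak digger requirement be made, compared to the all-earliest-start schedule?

7

Early-start peak: d1:16  d2:16  d3:3  d4:3  d5:5  d6:5  d7:0 ⇒ 16.
Leveled (Q@1, M@5, N@1, O@5, P@3): d1:7  d2:7  d3:8  d4:8  d5:9  d6:9  d7:0 ⇒ 9.
Reduction 16 − 9 = 7.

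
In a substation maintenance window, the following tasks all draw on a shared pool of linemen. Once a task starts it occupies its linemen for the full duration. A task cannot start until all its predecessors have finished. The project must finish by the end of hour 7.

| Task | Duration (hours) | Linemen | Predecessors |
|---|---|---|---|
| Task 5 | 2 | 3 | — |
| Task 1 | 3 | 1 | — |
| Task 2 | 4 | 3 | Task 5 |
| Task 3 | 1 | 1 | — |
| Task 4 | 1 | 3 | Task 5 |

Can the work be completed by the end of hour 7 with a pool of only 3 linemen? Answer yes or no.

no

Total lineman-hours = 25; over 7 hours the average is 25/7 > 3, so some hour must exceed 3.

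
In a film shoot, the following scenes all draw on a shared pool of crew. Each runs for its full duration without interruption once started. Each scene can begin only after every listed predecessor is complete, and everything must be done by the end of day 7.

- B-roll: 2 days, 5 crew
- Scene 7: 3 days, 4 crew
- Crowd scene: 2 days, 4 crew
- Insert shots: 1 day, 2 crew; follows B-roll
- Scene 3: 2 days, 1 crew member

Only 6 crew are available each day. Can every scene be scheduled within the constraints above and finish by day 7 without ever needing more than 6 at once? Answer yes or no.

yes

Schedule B-roll@1, Scene 7@3, Crowd scene@6, Insert shots@3, Scene 3@1: d1:6  d2:6  d3:6  d4:4  d5:4  d6:4  d7:4 — peak 6 ≤ 6.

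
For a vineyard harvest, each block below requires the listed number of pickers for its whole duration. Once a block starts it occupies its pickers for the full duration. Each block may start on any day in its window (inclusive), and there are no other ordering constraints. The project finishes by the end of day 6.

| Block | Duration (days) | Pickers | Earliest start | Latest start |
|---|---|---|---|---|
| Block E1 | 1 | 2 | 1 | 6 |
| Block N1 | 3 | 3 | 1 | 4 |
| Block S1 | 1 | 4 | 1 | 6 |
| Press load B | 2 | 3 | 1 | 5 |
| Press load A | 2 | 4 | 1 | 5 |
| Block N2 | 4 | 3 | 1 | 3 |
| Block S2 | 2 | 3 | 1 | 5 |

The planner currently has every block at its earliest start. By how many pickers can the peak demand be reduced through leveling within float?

13

Early-start peak: d1:22  d2:16  d3:6  d4:3  d5:0  d6:0 ⇒ 22.
Leveled (Block E1@1, Block N1@1, Block S1@4, Press load B@1, Press load A@5, Block N2@3, Block S2@2): d1:8  d2:9  d3:9  d4:7  d5:7  d6:7 ⇒ 9.
Reduction 22 − 9 = 13.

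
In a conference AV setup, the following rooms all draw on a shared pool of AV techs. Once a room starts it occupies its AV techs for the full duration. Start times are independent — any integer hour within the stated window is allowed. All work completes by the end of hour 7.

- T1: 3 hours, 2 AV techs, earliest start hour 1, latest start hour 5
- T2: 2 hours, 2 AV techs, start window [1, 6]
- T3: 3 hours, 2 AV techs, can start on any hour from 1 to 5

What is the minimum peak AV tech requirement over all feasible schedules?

Early-start (T1@1, T2@1, T3@1) gives peak 6: h1:6  h2:6  h3:4  h4:0  h5:0  h6:0  h7:0.
Shift T3→3.
Schedule T1@1, T2@1, T3@3: h1:4  h2:4  h3:4  h4:2  h5:2  h6:0  h7:0 — peak 4.

4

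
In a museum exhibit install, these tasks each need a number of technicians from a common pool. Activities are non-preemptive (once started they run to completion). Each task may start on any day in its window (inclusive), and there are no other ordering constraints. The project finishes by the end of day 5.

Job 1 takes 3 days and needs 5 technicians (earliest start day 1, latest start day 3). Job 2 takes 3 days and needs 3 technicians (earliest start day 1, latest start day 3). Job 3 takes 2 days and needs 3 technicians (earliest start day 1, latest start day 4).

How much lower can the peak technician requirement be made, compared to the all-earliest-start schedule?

3

Early-start peak: d1:11  d2:11  d3:8  d4:0  d5:0 ⇒ 11.
Leveled (Job 1@1, Job 2@1, Job 3@4): d1:8  d2:8  d3:8  d4:3  d5:3 ⇒ 8.
Reduction 11 − 8 = 3.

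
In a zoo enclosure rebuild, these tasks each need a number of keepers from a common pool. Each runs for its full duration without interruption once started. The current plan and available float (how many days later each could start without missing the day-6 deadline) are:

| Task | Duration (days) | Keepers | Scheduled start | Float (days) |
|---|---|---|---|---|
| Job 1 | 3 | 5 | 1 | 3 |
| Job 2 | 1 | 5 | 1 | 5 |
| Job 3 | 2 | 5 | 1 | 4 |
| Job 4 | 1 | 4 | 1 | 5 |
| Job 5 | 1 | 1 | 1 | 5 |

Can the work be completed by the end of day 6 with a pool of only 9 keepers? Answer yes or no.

yes

Schedule Job 1@1, Job 2@4, Job 3@5, Job 4@1, Job 5@2: d1:9  d2:6  d3:5  d4:5  d5:5  d6:5 — peak 9 ≤ 9.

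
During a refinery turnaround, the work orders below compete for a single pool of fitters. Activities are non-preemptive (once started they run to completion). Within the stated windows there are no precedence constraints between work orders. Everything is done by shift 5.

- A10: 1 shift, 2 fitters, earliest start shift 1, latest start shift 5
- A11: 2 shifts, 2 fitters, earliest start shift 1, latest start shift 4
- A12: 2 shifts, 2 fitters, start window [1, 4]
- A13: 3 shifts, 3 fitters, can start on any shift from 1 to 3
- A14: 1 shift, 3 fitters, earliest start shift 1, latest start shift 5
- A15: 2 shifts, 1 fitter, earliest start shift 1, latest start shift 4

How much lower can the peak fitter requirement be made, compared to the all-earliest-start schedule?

Early-start peak: s1:13  s2:8  s3:3  s4:0  s5:0 ⇒ 13.
Leveled (A10@2, A11@1, A12@4, A13@3, A14@1, A15@2): s1:5  s2:5  s3:4  s4:5  s5:5 ⇒ 5.
Reduction 13 − 5 = 8.

8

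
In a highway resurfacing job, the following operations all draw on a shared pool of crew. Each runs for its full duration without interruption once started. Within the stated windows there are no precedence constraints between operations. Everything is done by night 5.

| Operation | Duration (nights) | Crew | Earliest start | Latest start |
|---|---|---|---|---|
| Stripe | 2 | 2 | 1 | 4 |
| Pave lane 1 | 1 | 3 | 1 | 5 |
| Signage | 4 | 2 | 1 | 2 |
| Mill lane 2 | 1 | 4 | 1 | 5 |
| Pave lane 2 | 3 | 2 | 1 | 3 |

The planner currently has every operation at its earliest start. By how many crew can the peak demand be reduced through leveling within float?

Early-start peak: n1:13  n2:6  n3:4  n4:2  n5:0 ⇒ 13.
Leveled (Stripe@1, Pave lane 1@1, Signage@2, Mill lane 2@5, Pave lane 2@2): n1:5  n2:6  n3:4  n4:4  n5:6 ⇒ 6.
Reduction 13 − 6 = 7.

7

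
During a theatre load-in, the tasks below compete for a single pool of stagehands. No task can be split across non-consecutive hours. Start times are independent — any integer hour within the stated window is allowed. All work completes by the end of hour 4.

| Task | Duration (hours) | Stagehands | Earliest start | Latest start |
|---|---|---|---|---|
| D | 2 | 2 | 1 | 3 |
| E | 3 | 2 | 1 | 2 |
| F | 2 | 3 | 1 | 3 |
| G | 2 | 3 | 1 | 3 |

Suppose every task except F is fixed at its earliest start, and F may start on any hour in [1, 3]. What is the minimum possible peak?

F@1: h1:10  h2:10  h3:2  h4:0 → peak 10
F@2: h1:7  h2:10  h3:5  h4:0 → peak 10
F@3: h1:7  h2:7  h3:5  h4:3 → peak 7
Best is F@3, peak 7.

7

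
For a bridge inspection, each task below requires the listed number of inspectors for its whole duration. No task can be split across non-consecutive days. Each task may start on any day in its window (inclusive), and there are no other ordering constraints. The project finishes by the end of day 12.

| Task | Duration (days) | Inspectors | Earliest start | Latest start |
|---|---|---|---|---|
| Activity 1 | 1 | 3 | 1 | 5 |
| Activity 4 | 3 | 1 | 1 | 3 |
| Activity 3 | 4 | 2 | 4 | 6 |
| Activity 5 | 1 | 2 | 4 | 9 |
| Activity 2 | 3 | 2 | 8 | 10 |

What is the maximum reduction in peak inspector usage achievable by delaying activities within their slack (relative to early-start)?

1

Early-start peak: d1:4  d2:1  d3:1  d4:4  d5:2  d6:2  d7:2  d8:2  d9:2  d10:2  d11:0  d12:0 ⇒ 4.
Leveled (Activity 1@1, Activity 4@2, Activity 3@4, Activity 5@8, Activity 2@9): d1:3  d2:1  d3:1  d4:3  d5:2  d6:2  d7:2  d8:2  d9:2  d10:2  d11:2  d12:0 ⇒ 3.
Reduction 4 − 3 = 1.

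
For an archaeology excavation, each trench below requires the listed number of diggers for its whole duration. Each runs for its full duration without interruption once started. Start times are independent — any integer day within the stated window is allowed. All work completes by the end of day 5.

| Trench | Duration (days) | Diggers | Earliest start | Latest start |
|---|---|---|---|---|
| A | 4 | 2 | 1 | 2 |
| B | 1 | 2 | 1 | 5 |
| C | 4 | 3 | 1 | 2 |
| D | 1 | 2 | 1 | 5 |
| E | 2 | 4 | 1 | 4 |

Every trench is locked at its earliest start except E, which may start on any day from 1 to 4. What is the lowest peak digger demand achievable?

9

E@1: d1:13  d2:9  d3:5  d4:5  d5:0 → peak 13
E@2: d1:9  d2:9  d3:9  d4:5  d5:0 → peak 9
E@3: d1:9  d2:5  d3:9  d4:9  d5:0 → peak 9
E@4: d1:9  d2:5  d3:5  d4:9  d5:4 → peak 9
Best is E@2, peak 9.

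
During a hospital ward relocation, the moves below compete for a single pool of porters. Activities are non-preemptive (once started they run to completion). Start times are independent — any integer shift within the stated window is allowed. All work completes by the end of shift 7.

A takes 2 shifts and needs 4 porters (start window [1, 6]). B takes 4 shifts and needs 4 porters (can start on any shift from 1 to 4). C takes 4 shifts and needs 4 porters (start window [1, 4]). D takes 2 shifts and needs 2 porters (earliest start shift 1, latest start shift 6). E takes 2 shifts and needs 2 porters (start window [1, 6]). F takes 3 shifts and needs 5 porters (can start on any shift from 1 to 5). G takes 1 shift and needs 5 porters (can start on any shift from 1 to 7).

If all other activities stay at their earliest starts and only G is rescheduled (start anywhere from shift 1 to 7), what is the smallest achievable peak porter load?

G@1: s1:26  s2:21  s3:13  s4:8  s5:0  s6:0  s7:0 → peak 26
G@2: s1:21  s2:26  s3:13  s4:8  s5:0  s6:0  s7:0 → peak 26
G@3: s1:21  s2:21  s3:18  s4:8  s5:0  s6:0  s7:0 → peak 21
G@4: s1:21  s2:21  s3:13  s4:13  s5:0  s6:0  s7:0 → peak 21
G@5: s1:21  s2:21  s3:13  s4:8  s5:5  s6:0  s7:0 → peak 21
G@6: s1:21  s2:21  s3:13  s4:8  s5:0  s6:5  s7:0 → peak 21
G@7: s1:21  s2:21  s3:13  s4:8  s5:0  s6:0  s7:5 → peak 21
Best is G@3, peak 21.

21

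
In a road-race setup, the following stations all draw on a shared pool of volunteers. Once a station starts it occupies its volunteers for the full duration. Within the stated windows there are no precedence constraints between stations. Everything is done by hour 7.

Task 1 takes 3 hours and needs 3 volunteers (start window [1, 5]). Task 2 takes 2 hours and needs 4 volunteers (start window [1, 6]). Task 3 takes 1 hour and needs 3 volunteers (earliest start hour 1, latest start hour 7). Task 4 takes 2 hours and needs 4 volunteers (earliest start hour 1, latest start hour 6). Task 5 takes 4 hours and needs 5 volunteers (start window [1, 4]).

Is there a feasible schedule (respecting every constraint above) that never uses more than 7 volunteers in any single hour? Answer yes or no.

The minimum achievable peak is 8; 7 < 8, so no feasible schedule stays within the cap.

no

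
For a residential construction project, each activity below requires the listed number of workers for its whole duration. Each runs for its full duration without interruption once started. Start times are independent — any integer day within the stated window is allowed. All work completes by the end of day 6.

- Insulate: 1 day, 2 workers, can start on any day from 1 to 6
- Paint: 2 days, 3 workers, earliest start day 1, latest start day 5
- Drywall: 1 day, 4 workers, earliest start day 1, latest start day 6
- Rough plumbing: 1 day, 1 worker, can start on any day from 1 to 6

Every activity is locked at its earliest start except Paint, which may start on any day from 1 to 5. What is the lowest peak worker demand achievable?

7

Paint@1: d1:10  d2:3  d3:0  d4:0  d5:0  d6:0 → peak 10
Paint@2: d1:7  d2:3  d3:3  d4:0  d5:0  d6:0 → peak 7
Paint@3: d1:7  d2:0  d3:3  d4:3  d5:0  d6:0 → peak 7
Paint@4: d1:7  d2:0  d3:0  d4:3  d5:3  d6:0 → peak 7
Paint@5: d1:7  d2:0  d3:0  d4:0  d5:3  d6:3 → peak 7
Best is Paint@2, peak 7.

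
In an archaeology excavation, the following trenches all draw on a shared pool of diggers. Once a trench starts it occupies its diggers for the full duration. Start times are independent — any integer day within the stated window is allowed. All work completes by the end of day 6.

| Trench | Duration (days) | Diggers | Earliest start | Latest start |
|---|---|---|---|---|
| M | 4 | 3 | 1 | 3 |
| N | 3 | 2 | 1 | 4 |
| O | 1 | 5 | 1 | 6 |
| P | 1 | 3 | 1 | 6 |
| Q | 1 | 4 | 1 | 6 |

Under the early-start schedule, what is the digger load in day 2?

At early start, day 2 has: M, N.
Demand: 3 + 2 = 5.

5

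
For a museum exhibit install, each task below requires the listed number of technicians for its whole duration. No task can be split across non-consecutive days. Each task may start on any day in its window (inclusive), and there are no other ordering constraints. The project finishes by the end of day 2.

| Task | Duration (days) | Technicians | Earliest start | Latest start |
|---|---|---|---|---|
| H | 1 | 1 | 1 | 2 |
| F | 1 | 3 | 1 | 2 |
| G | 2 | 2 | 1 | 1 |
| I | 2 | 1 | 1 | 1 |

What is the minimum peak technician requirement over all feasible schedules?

Early-start (H@1, F@1, G@1, I@1) gives peak 7: d1:7  d2:3.
Shift F→2.
Schedule H@1, F@2, G@1, I@1: d1:4  d2:6 — peak 6.
No arrangement of the 4 feasible schedules does better.

6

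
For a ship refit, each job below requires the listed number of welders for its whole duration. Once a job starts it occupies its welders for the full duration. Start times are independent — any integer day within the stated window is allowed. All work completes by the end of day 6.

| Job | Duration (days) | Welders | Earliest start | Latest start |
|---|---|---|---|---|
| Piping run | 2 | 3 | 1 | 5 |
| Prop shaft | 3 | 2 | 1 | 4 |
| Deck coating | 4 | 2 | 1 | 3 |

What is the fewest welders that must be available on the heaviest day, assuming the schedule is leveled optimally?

4

Early-start (Piping run@1, Prop shaft@1, Deck coating@1) gives peak 7: d1:7  d2:7  d3:4  d4:2  d5:0  d6:0.
Shift Prop shaft→3, Deck coating→3.
Schedule Piping run@1, Prop shaft@3, Deck coating@3: d1:3  d2:3  d3:4  d4:4  d5:4  d6:2 — peak 4.
Total welder-days = 20 over 6 days ⇒ peak ≥ ⌈20/6⌉ = 4, so 4 is optimal.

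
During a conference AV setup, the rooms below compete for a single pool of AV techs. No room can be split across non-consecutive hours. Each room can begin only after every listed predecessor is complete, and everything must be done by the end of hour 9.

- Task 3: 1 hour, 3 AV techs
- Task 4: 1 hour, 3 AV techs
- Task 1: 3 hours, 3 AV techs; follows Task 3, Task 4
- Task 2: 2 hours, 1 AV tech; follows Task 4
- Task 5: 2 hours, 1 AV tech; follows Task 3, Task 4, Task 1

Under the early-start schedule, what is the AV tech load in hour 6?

At early start, hour 6 has: Task 5.
Demand: 1 = 1.

1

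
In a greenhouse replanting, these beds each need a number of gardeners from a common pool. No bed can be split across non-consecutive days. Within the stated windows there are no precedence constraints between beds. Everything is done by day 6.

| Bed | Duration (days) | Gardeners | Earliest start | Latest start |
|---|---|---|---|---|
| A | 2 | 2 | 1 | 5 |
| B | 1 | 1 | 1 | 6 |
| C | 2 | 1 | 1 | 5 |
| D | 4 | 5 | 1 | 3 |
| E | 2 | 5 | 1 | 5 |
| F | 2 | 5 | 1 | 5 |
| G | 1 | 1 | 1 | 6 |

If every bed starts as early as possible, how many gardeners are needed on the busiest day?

20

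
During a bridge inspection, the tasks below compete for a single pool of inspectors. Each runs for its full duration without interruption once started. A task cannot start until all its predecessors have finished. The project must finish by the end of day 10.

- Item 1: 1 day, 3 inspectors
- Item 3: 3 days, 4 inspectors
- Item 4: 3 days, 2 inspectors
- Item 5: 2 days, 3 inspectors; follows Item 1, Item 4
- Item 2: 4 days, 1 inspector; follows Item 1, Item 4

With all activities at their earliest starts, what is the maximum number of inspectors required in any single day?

Early-start schedule: Item 1@1, Item 3@1, Item 4@1, Item 5@4, Item 2@4.
Load per day: day 1: 9, day 2: 6, day 3: 6, day 4: 4, day 5: 4, day 6: 1, day 7: 1, day 8: 0, day 9: 0, day 10: 0.
Peak is 9.

9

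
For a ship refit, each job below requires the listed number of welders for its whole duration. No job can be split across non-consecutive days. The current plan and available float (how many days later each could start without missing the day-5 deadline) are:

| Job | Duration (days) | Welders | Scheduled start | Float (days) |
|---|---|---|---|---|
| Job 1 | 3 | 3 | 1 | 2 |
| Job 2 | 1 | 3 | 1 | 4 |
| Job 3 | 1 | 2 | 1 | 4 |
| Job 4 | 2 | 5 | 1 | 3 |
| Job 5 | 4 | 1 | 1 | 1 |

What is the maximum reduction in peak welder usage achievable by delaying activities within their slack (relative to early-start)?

Early-start peak: d1:14  d2:9  d3:4  d4:1  d5:0 ⇒ 14.
Leveled (Job 1@1, Job 2@1, Job 3@2, Job 4@4, Job 5@2): d1:6  d2:6  d3:4  d4:6  d5:6 ⇒ 6.
Reduction 14 − 6 = 8.

8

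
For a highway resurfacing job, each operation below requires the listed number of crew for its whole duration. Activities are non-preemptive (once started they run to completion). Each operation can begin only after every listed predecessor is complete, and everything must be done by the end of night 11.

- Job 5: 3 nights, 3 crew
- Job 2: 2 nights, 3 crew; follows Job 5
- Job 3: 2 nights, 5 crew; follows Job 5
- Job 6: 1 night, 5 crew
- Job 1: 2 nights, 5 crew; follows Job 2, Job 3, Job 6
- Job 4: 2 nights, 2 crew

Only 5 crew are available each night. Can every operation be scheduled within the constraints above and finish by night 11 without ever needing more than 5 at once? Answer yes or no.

yes

Schedule Job 5@1, Job 2@4, Job 3@6, Job 6@8, Job 1@9, Job 4@1: n1:5  n2:5  n3:3  n4:3  n5:3  n6:5  n7:5  n8:5  n9:5  n10:5  n11:0 — peak 5 ≤ 5.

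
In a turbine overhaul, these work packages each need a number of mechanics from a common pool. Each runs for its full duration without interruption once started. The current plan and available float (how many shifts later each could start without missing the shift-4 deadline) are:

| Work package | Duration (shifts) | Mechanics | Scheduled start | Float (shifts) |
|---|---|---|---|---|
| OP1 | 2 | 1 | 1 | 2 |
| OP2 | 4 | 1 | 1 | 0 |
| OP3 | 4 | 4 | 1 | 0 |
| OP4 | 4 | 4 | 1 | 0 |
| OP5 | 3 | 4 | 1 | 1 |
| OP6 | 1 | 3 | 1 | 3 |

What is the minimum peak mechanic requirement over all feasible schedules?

14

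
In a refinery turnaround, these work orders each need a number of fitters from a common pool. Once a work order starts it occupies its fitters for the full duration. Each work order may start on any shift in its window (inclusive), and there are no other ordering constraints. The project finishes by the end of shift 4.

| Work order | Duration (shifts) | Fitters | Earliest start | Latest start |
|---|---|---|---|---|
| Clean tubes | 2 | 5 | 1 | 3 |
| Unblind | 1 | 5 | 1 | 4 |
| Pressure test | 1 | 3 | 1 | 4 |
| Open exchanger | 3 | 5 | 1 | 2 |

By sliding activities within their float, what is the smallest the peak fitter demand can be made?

Early-start (Clean tubes@1, Unblind@1, Pressure test@1, Open exchanger@1) gives peak 18: s1:18  s2:10  s3:5  s4:0.
Shift Pressure test→3, Open exchanger→2.
Schedule Clean tubes@1, Unblind@1, Pressure test@3, Open exchanger@2: s1:10  s2:10  s3:8  s4:5 — peak 10.

10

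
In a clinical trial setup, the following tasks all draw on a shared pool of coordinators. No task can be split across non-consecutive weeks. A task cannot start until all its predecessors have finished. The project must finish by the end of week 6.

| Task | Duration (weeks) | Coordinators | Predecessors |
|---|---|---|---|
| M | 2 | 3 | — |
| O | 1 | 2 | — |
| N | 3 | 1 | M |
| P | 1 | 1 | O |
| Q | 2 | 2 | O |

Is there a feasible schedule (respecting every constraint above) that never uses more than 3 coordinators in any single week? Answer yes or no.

yes

Schedule M@1, O@3, N@3, P@4, Q@5: w1:3  w2:3  w3:3  w4:2  w5:3  w6:2 — peak 3 ≤ 3.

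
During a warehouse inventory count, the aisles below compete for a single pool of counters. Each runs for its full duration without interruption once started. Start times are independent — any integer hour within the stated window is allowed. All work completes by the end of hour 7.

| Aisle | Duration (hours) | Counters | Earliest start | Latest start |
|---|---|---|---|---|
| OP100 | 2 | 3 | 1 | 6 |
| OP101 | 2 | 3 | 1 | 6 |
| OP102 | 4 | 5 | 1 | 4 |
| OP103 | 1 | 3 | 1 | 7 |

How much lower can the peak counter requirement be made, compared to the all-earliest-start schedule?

8

Early-start peak: h1:14  h2:11  h3:5  h4:5  h5:0  h6:0  h7:0 ⇒ 14.
Leveled (OP100@1, OP101@1, OP102@3, OP103@7): h1:6  h2:6  h3:5  h4:5  h5:5  h6:5  h7:3 ⇒ 6.
Reduction 14 − 6 = 8.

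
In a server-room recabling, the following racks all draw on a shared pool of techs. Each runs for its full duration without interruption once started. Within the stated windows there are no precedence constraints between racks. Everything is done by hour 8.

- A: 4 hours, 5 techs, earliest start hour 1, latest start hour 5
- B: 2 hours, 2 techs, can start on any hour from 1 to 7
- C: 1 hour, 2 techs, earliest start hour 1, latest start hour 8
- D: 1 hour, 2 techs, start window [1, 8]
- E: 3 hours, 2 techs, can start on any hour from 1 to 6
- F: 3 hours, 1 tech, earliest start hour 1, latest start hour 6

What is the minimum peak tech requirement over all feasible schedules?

5

Early-start (A@1, B@1, C@1, D@1, E@1, F@1) gives peak 14: h1:14  h2:10  h3:8  h4:5  h5:0  h6:0  h7:0  h8:0.
Shift B→5, C→5, D→7, E→6, F→5.
Schedule A@1, B@5, C@5, D@7, E@6, F@5: h1:5  h2:5  h3:5  h4:5  h5:5  h6:5  h7:5  h8:2 — peak 5.
Total tech-hours = 37 over 8 hours ⇒ peak ≥ ⌈37/8⌉ = 5, so 5 is optimal.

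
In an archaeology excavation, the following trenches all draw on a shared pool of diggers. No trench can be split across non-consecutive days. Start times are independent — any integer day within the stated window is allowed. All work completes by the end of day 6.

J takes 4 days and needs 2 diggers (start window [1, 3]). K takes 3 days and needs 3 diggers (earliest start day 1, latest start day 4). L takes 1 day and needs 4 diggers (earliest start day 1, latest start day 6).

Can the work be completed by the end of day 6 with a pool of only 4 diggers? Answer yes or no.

no

The minimum achievable peak is 5; 4 < 5, so no feasible schedule stays within the cap.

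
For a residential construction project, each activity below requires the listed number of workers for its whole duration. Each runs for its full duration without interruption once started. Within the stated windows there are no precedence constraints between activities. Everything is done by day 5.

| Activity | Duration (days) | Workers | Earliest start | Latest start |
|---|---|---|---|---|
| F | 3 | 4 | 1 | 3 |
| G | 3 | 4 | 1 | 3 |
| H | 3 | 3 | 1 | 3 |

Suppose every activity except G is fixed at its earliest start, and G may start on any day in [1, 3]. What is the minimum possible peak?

11

G@1: d1:11  d2:11  d3:11  d4:0  d5:0 → peak 11
G@2: d1:7  d2:11  d3:11  d4:4  d5:0 → peak 11
G@3: d1:7  d2:7  d3:11  d4:4  d5:4 → peak 11
Best is G@1, peak 11.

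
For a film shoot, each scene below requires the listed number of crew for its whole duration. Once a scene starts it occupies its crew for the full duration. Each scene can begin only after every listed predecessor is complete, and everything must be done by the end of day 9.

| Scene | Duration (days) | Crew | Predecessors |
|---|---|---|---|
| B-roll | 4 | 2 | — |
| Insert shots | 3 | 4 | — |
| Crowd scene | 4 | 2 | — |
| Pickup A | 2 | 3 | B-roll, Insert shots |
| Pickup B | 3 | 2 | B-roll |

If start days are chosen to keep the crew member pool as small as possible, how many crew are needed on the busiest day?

Early-start (B-roll@1, Insert shots@1, Crowd scene@1, Pickup A@5, Pickup B@5) gives peak 8: d1:8  d2:8  d3:8  d4:4  d5:5  d6:5  d7:2  d8:0  d9:0.
Shift Crowd scene→4, Pickup B→7.
Schedule B-roll@1, Insert shots@1, Crowd scene@4, Pickup A@5, Pickup B@7: d1:6  d2:6  d3:6  d4:4  d5:5  d6:5  d7:4  d8:2  d9:2 — peak 6.

6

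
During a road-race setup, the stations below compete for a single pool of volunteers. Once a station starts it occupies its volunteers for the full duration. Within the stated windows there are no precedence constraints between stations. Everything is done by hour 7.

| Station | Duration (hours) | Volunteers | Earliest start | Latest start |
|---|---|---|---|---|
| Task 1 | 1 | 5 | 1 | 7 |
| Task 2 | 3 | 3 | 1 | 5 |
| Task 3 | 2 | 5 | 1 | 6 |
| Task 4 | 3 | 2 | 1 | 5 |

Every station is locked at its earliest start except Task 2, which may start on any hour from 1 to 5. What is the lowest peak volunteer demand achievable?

12

Task 2@1: h1:15  h2:10  h3:5  h4:0  h5:0  h6:0  h7:0 → peak 15
Task 2@2: h1:12  h2:10  h3:5  h4:3  h5:0  h6:0  h7:0 → peak 12
Task 2@3: h1:12  h2:7  h3:5  h4:3  h5:3  h6:0  h7:0 → peak 12
Task 2@4: h1:12  h2:7  h3:2  h4:3  h5:3  h6:3  h7:0 → peak 12
Task 2@5: h1:12  h2:7  h3:2  h4:0  h5:3  h6:3  h7:3 → peak 12
Best is Task 2@2, peak 12.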